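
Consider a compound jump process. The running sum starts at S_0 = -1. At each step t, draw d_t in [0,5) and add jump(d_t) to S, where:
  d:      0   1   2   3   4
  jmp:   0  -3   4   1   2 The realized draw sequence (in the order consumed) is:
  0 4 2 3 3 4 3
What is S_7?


t=0: S=-1, d=0, jump=0, S_1=-1
t=1: S=-1, d=4, jump=2, S_2=1
t=2: S=1, d=2, jump=4, S_3=5
t=3: S=5, d=3, jump=1, S_4=6
t=4: S=6, d=3, jump=1, S_5=7
t=5: S=7, d=4, jump=2, S_6=9
t=6: S=9, d=3, jump=1, S_7=10

10


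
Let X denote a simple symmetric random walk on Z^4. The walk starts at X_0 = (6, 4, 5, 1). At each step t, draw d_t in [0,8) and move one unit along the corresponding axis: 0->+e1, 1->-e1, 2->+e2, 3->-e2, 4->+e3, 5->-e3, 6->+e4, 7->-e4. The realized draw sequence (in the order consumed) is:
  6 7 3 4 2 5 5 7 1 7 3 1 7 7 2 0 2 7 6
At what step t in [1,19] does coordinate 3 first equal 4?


t=0: X=(6, 4, 5, 1), d=6 → +e4, X_1=(6, 4, 5, 2)
t=1: X=(6, 4, 5, 2), d=7 → -e4, X_2=(6, 4, 5, 1)
t=2: X=(6, 4, 5, 1), d=3 → -e2, X_3=(6, 3, 5, 1)
t=3: X=(6, 3, 5, 1), d=4 → +e3, X_4=(6, 3, 6, 1)
t=4: X=(6, 3, 6, 1), d=2 → +e2, X_5=(6, 4, 6, 1)
t=5: X=(6, 4, 6, 1), d=5 → -e3, X_6=(6, 4, 5, 1)
t=6: X=(6, 4, 5, 1), d=5 → -e3, X_7=(6, 4, 4, 1)
t=7: X=(6, 4, 4, 1), d=7 → -e4, X_8=(6, 4, 4, 0)
t=8: X=(6, 4, 4, 0), d=1 → -e1, X_9=(5, 4, 4, 0)
t=9: X=(5, 4, 4, 0), d=7 → -e4, X_10=(5, 4, 4, -1)
t=10: X=(5, 4, 4, -1), d=3 → -e2, X_11=(5, 3, 4, -1)
t=11: X=(5, 3, 4, -1), d=1 → -e1, X_12=(4, 3, 4, -1)
t=12: X=(4, 3, 4, -1), d=7 → -e4, X_13=(4, 3, 4, -2)
t=13: X=(4, 3, 4, -2), d=7 → -e4, X_14=(4, 3, 4, -3)
t=14: X=(4, 3, 4, -3), d=2 → +e2, X_15=(4, 4, 4, -3)
t=15: X=(4, 4, 4, -3), d=0 → +e1, X_16=(5, 4, 4, -3)
t=16: X=(5, 4, 4, -3), d=2 → +e2, X_17=(5, 5, 4, -3)
t=17: X=(5, 5, 4, -3), d=7 → -e4, X_18=(5, 5, 4, -4)
t=18: X=(5, 5, 4, -4), d=6 → +e4, X_19=(5, 5, 4, -3)

7


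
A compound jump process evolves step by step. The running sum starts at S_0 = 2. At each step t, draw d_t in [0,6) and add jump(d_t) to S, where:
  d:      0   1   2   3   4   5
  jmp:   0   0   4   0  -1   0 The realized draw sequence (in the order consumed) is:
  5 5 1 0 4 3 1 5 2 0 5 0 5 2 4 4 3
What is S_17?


t=0: S=2, d=5, jump=0, S_1=2
t=1: S=2, d=5, jump=0, S_2=2
t=2: S=2, d=1, jump=0, S_3=2
t=3: S=2, d=0, jump=0, S_4=2
t=4: S=2, d=4, jump=-1, S_5=1
t=5: S=1, d=3, jump=0, S_6=1
t=6: S=1, d=1, jump=0, S_7=1
t=7: S=1, d=5, jump=0, S_8=1
t=8: S=1, d=2, jump=4, S_9=5
t=9: S=5, d=0, jump=0, S_10=5
t=10: S=5, d=5, jump=0, S_11=5
t=11: S=5, d=0, jump=0, S_12=5
t=12: S=5, d=5, jump=0, S_13=5
t=13: S=5, d=2, jump=4, S_14=9
t=14: S=9, d=4, jump=-1, S_15=8
t=15: S=8, d=4, jump=-1, S_16=7
t=16: S=7, d=3, jump=0, S_17=7

7


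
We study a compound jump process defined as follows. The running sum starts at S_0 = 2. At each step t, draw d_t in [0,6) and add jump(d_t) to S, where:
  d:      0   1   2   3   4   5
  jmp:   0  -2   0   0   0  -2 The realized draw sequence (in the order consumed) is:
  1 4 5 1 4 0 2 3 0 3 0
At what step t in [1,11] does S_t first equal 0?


t=0: S=2, d=1, jump=-2, S_1=0
t=1: S=0, d=4, jump=0, S_2=0
t=2: S=0, d=5, jump=-2, S_3=-2
t=3: S=-2, d=1, jump=-2, S_4=-4
t=4: S=-4, d=4, jump=0, S_5=-4
t=5: S=-4, d=0, jump=0, S_6=-4
t=6: S=-4, d=2, jump=0, S_7=-4
t=7: S=-4, d=3, jump=0, S_8=-4
t=8: S=-4, d=0, jump=0, S_9=-4
t=9: S=-4, d=3, jump=0, S_10=-4
t=10: S=-4, d=0, jump=0, S_11=-4

1


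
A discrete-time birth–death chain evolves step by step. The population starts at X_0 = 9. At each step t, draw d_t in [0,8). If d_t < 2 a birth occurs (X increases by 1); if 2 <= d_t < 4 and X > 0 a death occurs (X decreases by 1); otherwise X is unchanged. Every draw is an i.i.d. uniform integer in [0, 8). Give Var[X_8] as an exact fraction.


4

X can drop by at most 1 per step and X_0 = 9 > T = 8, so X_t >= 9 − t >= 1 > 0 for every t <= 8: the floor at 0 (the 'and X > 0' condition) never binds. Hence X_8 = X_0 + Σ_{t<8} Y_t with i.i.d. increments Y_t = y(d_t) ∈ {+1, −1, 0}.
Outcome values over d=0..7: [1, 1, -1, -1, 0, 0, 0, 0]
Σy = 0, Σy² = 4, M = 8
μ = 0/8 = 0,  σ² = 4/8 − (0)² = 1/2
Independent increments: Var[X_8] = 8·σ² = 8·(1/2) = 4


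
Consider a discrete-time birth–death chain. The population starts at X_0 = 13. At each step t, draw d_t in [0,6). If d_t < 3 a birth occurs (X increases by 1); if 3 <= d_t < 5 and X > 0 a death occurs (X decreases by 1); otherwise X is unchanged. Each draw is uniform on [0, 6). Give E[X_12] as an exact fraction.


15

X can drop by at most 1 per step and X_0 = 13 > T = 12, so X_t >= 13 − t >= 1 > 0 for every t <= 12: the floor at 0 (the 'and X > 0' condition) never binds. Hence X_12 = X_0 + Σ_{t<12} Y_t with i.i.d. increments Y_t = y(d_t) ∈ {+1, −1, 0}.
Outcome values over d=0..5: [1, 1, 1, -1, -1, 0]
Σy = 1, Σy² = 5, M = 6
μ = 1/6 = 1/6,  σ² = 5/6 − (1/6)² = 29/36
E[X_12] = 13 + 12·(1/6) = 15


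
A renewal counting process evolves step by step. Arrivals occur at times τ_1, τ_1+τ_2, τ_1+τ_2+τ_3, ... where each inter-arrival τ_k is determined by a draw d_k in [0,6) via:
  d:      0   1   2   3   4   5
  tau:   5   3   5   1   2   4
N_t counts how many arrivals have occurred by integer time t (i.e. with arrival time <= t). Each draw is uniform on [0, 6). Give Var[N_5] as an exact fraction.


19907471/60466176

Inter-arrival values over d=0..5: [5, 3, 5, 1, 2, 4]
Each d has probability 1/6, so the pmf of τ is: f(1) = 1/6, f(2) = 1/6, f(3) = 1/6, f(4) = 1/6, f(5) = 1/3
Let p_n(j) = P(N_n = j), with p_0 = [1]. Condition on τ_1: p_n(0) = P(τ > n), and for j >= 1, p_n(j) = Σ_{k<=n} f(k)·p_{n−k}(j−1)
p_1 = [5/6, 1/6]  (j = 0..1)
p_2 = [2/3, 11/36, 1/36]  (j = 0..2)
p_3 = [1/2, 5/12, 17/216, 1/216]  (j = 0..3)
p_4 = [1/3, 1/2, 4/27, 23/1296, 1/1296]  (j = 0..4)
p_5 = [0, 13/18, 25/108, 55/1296, 29/7776, 1/7776]  (j = 0..5)
E[N_5] = Σ j·p_5(j) = 10327/7776;  E[N_5²] = Σ j²·p_5(j) = 5425/2592
Var[N_5] = 5425/2592 − (10327/7776)² = 19907471/60466176


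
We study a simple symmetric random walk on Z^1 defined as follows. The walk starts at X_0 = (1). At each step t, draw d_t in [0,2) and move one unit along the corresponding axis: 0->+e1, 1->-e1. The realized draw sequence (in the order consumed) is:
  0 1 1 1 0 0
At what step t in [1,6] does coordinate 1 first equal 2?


t=0: X=(1), d=0 → +e1, X_1=(2)
t=1: X=(2), d=1 → -e1, X_2=(1)
t=2: X=(1), d=1 → -e1, X_3=(0)
t=3: X=(0), d=1 → -e1, X_4=(-1)
t=4: X=(-1), d=0 → +e1, X_5=(0)
t=5: X=(0), d=0 → +e1, X_6=(1)

1


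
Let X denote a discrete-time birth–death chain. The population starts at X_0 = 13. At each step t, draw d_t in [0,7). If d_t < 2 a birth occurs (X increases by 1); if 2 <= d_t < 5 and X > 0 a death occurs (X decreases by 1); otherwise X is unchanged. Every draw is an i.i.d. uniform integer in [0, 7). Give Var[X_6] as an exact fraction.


X can drop by at most 1 per step and X_0 = 13 > T = 6, so X_t >= 13 − t >= 7 > 0 for every t <= 6: the floor at 0 (the 'and X > 0' condition) never binds. Hence X_6 = X_0 + Σ_{t<6} Y_t with i.i.d. increments Y_t = y(d_t) ∈ {+1, −1, 0}.
Outcome values over d=0..6: [1, 1, -1, -1, -1, 0, 0]
Σy = -1, Σy² = 5, M = 7
μ = -1/7 = -1/7,  σ² = 5/7 − (-1/7)² = 34/49
Independent increments: Var[X_6] = 6·σ² = 6·(34/49) = 204/49

204/49


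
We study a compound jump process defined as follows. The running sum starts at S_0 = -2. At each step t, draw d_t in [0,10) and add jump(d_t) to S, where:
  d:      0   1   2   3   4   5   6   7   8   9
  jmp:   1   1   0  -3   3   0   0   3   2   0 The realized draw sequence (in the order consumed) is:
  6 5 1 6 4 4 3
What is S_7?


t=0: S=-2, d=6, jump=0, S_1=-2
t=1: S=-2, d=5, jump=0, S_2=-2
t=2: S=-2, d=1, jump=1, S_3=-1
t=3: S=-1, d=6, jump=0, S_4=-1
t=4: S=-1, d=4, jump=3, S_5=2
t=5: S=2, d=4, jump=3, S_6=5
t=6: S=5, d=3, jump=-3, S_7=2

2


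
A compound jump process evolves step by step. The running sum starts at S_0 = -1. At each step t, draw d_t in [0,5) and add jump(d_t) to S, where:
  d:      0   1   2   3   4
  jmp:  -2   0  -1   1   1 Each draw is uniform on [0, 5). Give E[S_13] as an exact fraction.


-18/5

Outcome values over d=0..4: [-2, 0, -1, 1, 1]
Σy = -1, Σy² = 7, M = 5
μ = -1/5 = -1/5,  σ² = 7/5 − (-1/5)² = 34/25
E[S_13] = -1 + 13·(-1/5) = -18/5


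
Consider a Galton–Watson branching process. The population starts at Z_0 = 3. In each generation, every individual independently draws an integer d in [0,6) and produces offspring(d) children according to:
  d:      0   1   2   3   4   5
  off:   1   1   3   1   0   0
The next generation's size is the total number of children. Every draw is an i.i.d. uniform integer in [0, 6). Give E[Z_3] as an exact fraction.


Outcome values over d=0..5: [1, 1, 3, 1, 0, 0]
Σy = 6, Σy² = 12, M = 6
μ = 6/6 = 1,  σ² = 12/6 − (1)² = 1
E[Z_0] = 3
E[Z_1] = 1·E[Z_0] = 3
E[Z_2] = 1·E[Z_1] = 3
E[Z_3] = 1·E[Z_2] = 3

3


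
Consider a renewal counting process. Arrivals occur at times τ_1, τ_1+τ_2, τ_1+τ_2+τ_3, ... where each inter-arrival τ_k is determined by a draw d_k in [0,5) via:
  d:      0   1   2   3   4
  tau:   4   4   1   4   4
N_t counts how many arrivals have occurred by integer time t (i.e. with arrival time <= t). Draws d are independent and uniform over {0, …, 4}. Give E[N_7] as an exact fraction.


Inter-arrival values over d=0..4: [4, 4, 1, 4, 4]
Each d has probability 1/5, so the pmf of τ is: f(1) = 1/5, f(4) = 4/5
Renewal equation for m(n) = E[N_n]: condition on τ_1 = k (if k <= n, one arrival plus a fresh copy on the remaining n−k steps): m(n) = F(n) + Σ_{k<=n} f(k)·m(n−k), where F(n) = P(τ <= n) and m(0) = 0
m(1) = F(1) = 1/5
m(2) = F(2) + f(1)·m(1) = 1/5 + 1/5·1/5 = 6/25
m(3) = F(3) + f(1)·m(2) = 1/5 + 1/5·6/25 = 31/125
m(4) = F(4) + f(1)·m(3) = 1 + 1/5·31/125 = 656/625
m(5) = F(5) + f(1)·m(4) + f(4)·m(1) = 1 + 1/5·656/625 + 4/5·1/5 = 4281/3125
m(6) = F(6) + f(1)·m(5) + f(4)·m(2) = 1 + 1/5·4281/3125 + 4/5·6/25 = 22906/15625
m(7) = F(7) + f(1)·m(6) + f(4)·m(3) = 1 + 1/5·22906/15625 + 4/5·31/125 = 116531/78125
E[N_7] = m(7) = 116531/78125

116531/78125


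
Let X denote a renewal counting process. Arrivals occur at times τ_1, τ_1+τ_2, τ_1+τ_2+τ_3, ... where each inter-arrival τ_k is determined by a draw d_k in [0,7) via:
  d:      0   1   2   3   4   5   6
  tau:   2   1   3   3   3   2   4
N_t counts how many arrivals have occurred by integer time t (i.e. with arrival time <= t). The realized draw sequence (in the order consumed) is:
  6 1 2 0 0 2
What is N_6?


2

draw d_1=6: τ_1=4, arrival time A_1=4
draw d_2=1: τ_2=1, arrival time A_2=5
draw d_3=2: τ_3=3, arrival time A_3=8
draw d_4=0: τ_4=2, arrival time A_4=10
draw d_5=0: τ_5=2, arrival time A_5=12
draw d_6=2: τ_6=3, arrival time A_6=15
N_t over t=0..6: 0:0 1:0 2:0 3:0 4:1 5:2 6:2


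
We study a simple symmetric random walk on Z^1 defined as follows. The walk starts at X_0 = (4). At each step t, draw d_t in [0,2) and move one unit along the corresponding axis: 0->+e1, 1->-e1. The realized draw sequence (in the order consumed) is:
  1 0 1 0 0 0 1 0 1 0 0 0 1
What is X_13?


(7)

t=0: X=(4), d=1 → -e1, X_1=(3)
t=1: X=(3), d=0 → +e1, X_2=(4)
t=2: X=(4), d=1 → -e1, X_3=(3)
t=3: X=(3), d=0 → +e1, X_4=(4)
t=4: X=(4), d=0 → +e1, X_5=(5)
t=5: X=(5), d=0 → +e1, X_6=(6)
t=6: X=(6), d=1 → -e1, X_7=(5)
t=7: X=(5), d=0 → +e1, X_8=(6)
t=8: X=(6), d=1 → -e1, X_9=(5)
t=9: X=(5), d=0 → +e1, X_10=(6)
t=10: X=(6), d=0 → +e1, X_11=(7)
t=11: X=(7), d=0 → +e1, X_12=(8)
t=12: X=(8), d=1 → -e1, X_13=(7)


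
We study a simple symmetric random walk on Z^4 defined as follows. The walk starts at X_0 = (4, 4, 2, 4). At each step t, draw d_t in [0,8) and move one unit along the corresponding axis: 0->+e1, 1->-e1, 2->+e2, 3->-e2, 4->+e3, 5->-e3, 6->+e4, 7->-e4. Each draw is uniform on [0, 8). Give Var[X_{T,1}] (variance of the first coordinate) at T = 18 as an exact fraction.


Outcome values over d=0..7: [1, -1, 0, 0, 0, 0, 0, 0]
Σy = 0, Σy² = 2, M = 8
μ = 0/8 = 0,  σ² = 2/8 − (0)² = 1/4
Independent increments: Var[X_18] = 18·σ² = 18·(1/4) = 9/2

9/2


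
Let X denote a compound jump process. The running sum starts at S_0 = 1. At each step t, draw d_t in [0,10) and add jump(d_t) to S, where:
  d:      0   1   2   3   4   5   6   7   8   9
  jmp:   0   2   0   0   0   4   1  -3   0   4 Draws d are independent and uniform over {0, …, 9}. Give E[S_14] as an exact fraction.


Outcome values over d=0..9: [0, 2, 0, 0, 0, 4, 1, -3, 0, 4]
Σy = 8, Σy² = 46, M = 10
μ = 8/10 = 4/5,  σ² = 46/10 − (4/5)² = 99/25
E[S_14] = 1 + 14·(4/5) = 61/5

61/5


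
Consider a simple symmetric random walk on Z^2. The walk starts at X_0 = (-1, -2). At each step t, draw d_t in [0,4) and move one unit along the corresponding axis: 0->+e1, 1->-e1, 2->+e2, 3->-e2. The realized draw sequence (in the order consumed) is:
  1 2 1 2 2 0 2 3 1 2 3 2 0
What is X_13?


t=0: X=(-1, -2), d=1 → -e1, X_1=(-2, -2)
t=1: X=(-2, -2), d=2 → +e2, X_2=(-2, -1)
t=2: X=(-2, -1), d=1 → -e1, X_3=(-3, -1)
t=3: X=(-3, -1), d=2 → +e2, X_4=(-3, 0)
t=4: X=(-3, 0), d=2 → +e2, X_5=(-3, 1)
t=5: X=(-3, 1), d=0 → +e1, X_6=(-2, 1)
t=6: X=(-2, 1), d=2 → +e2, X_7=(-2, 2)
t=7: X=(-2, 2), d=3 → -e2, X_8=(-2, 1)
t=8: X=(-2, 1), d=1 → -e1, X_9=(-3, 1)
t=9: X=(-3, 1), d=2 → +e2, X_10=(-3, 2)
t=10: X=(-3, 2), d=3 → -e2, X_11=(-3, 1)
t=11: X=(-3, 1), d=2 → +e2, X_12=(-3, 2)
t=12: X=(-3, 2), d=0 → +e1, X_13=(-2, 2)

(-2, 2)


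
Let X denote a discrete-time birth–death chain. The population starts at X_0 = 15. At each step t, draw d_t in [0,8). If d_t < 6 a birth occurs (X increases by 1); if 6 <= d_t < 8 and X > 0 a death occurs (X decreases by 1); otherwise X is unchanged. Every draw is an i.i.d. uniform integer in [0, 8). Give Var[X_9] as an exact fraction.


X can drop by at most 1 per step and X_0 = 15 > T = 9, so X_t >= 15 − t >= 6 > 0 for every t <= 9: the floor at 0 (the 'and X > 0' condition) never binds. Hence X_9 = X_0 + Σ_{t<9} Y_t with i.i.d. increments Y_t = y(d_t) ∈ {+1, −1, 0}.
Outcome values over d=0..7: [1, 1, 1, 1, 1, 1, -1, -1]
Σy = 4, Σy² = 8, M = 8
μ = 4/8 = 1/2,  σ² = 8/8 − (1/2)² = 3/4
Independent increments: Var[X_9] = 9·σ² = 9·(3/4) = 27/4

27/4


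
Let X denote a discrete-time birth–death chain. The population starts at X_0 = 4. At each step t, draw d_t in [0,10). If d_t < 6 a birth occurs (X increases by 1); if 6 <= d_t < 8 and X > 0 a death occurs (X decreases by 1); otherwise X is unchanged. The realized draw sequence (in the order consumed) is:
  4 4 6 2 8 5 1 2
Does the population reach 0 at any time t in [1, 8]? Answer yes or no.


t=0: X=4, d=4 → birth, X_1=5
t=1: X=5, d=4 → birth, X_2=6
t=2: X=6, d=6 → death, X_3=5
t=3: X=5, d=2 → birth, X_4=6
t=4: X=6, d=8 → hold, X_5=6
t=5: X=6, d=5 → birth, X_6=7
t=6: X=7, d=1 → birth, X_7=8
t=7: X=8, d=2 → birth, X_8=9

no


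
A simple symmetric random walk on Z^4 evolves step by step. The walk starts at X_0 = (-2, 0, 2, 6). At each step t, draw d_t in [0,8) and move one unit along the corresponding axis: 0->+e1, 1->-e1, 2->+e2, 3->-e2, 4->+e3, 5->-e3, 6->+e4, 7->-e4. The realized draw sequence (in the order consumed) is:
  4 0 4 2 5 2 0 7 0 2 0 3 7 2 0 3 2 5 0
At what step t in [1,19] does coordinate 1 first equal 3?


15

t=0: X=(-2, 0, 2, 6), d=4 → +e3, X_1=(-2, 0, 3, 6)
t=1: X=(-2, 0, 3, 6), d=0 → +e1, X_2=(-1, 0, 3, 6)
t=2: X=(-1, 0, 3, 6), d=4 → +e3, X_3=(-1, 0, 4, 6)
t=3: X=(-1, 0, 4, 6), d=2 → +e2, X_4=(-1, 1, 4, 6)
t=4: X=(-1, 1, 4, 6), d=5 → -e3, X_5=(-1, 1, 3, 6)
t=5: X=(-1, 1, 3, 6), d=2 → +e2, X_6=(-1, 2, 3, 6)
t=6: X=(-1, 2, 3, 6), d=0 → +e1, X_7=(0, 2, 3, 6)
t=7: X=(0, 2, 3, 6), d=7 → -e4, X_8=(0, 2, 3, 5)
t=8: X=(0, 2, 3, 5), d=0 → +e1, X_9=(1, 2, 3, 5)
t=9: X=(1, 2, 3, 5), d=2 → +e2, X_10=(1, 3, 3, 5)
t=10: X=(1, 3, 3, 5), d=0 → +e1, X_11=(2, 3, 3, 5)
t=11: X=(2, 3, 3, 5), d=3 → -e2, X_12=(2, 2, 3, 5)
t=12: X=(2, 2, 3, 5), d=7 → -e4, X_13=(2, 2, 3, 4)
t=13: X=(2, 2, 3, 4), d=2 → +e2, X_14=(2, 3, 3, 4)
t=14: X=(2, 3, 3, 4), d=0 → +e1, X_15=(3, 3, 3, 4)
t=15: X=(3, 3, 3, 4), d=3 → -e2, X_16=(3, 2, 3, 4)
t=16: X=(3, 2, 3, 4), d=2 → +e2, X_17=(3, 3, 3, 4)
t=17: X=(3, 3, 3, 4), d=5 → -e3, X_18=(3, 3, 2, 4)
t=18: X=(3, 3, 2, 4), d=0 → +e1, X_19=(4, 3, 2, 4)


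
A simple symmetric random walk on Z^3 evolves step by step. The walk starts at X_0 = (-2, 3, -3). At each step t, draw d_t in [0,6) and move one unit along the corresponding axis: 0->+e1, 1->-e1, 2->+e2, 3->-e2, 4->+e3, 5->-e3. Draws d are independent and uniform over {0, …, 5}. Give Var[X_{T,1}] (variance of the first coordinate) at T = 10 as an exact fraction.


10/3

Outcome values over d=0..5: [1, -1, 0, 0, 0, 0]
Σy = 0, Σy² = 2, M = 6
μ = 0/6 = 0,  σ² = 2/6 − (0)² = 1/3
Independent increments: Var[X_10] = 10·σ² = 10·(1/3) = 10/3


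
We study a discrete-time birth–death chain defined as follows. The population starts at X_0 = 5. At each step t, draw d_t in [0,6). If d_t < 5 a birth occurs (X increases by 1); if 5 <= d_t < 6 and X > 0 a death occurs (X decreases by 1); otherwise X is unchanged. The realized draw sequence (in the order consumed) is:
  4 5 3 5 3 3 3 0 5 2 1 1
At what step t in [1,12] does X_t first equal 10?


t=0: X=5, d=4 → birth, X_1=6
t=1: X=6, d=5 → death, X_2=5
t=2: X=5, d=3 → birth, X_3=6
t=3: X=6, d=5 → death, X_4=5
t=4: X=5, d=3 → birth, X_5=6
t=5: X=6, d=3 → birth, X_6=7
t=6: X=7, d=3 → birth, X_7=8
t=7: X=8, d=0 → birth, X_8=9
t=8: X=9, d=5 → death, X_9=8
t=9: X=8, d=2 → birth, X_10=9
t=10: X=9, d=1 → birth, X_11=10
t=11: X=10, d=1 → birth, X_12=11

11


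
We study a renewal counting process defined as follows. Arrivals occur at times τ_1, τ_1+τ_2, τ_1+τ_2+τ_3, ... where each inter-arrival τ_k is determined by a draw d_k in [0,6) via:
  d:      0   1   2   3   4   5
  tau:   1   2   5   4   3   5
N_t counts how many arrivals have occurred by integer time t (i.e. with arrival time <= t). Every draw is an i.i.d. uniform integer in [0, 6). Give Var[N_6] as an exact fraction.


Inter-arrival values over d=0..5: [1, 2, 5, 4, 3, 5]
Each d has probability 1/6, so the pmf of τ is: f(1) = 1/6, f(2) = 1/6, f(3) = 1/6, f(4) = 1/6, f(5) = 1/3
Let p_n(j) = P(N_n = j), with p_0 = [1]. Condition on τ_1: p_n(0) = P(τ > n), and for j >= 1, p_n(j) = Σ_{k<=n} f(k)·p_{n−k}(j−1)
p_1 = [5/6, 1/6]  (j = 0..1)
p_2 = [2/3, 11/36, 1/36]  (j = 0..2)
p_3 = [1/2, 5/12, 17/216, 1/216]  (j = 0..3)
p_4 = [1/3, 1/2, 4/27, 23/1296, 1/1296]  (j = 0..4)
p_5 = [0, 13/18, 25/108, 55/1296, 29/7776, 1/7776]  (j = 0..5)
p_6 = [0, 19/36, 41/108, 35/432, 7/648, 35/46656, 1/46656]  (j = 0..6)
E[N_6] = Σ j·p_6(j) = 73585/46656;  E[N_6²] = Σ j²·p_6(j) = 138467/46656
Var[N_6] = 138467/46656 − (73585/46656)² = 1045564127/2176782336

1045564127/2176782336


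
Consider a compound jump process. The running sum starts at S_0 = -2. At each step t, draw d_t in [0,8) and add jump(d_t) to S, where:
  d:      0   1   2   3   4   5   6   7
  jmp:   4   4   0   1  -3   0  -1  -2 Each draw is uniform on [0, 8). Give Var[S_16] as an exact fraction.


367/4

Outcome values over d=0..7: [4, 4, 0, 1, -3, 0, -1, -2]
Σy = 3, Σy² = 47, M = 8
μ = 3/8 = 3/8,  σ² = 47/8 − (3/8)² = 367/64
Independent increments: Var[S_16] = 16·σ² = 16·(367/64) = 367/4


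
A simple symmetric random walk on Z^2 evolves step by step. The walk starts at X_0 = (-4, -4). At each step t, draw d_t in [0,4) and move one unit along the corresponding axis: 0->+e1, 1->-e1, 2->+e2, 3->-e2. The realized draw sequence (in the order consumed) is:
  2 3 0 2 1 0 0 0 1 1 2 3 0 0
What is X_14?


(-1, -3)

t=0: X=(-4, -4), d=2 → +e2, X_1=(-4, -3)
t=1: X=(-4, -3), d=3 → -e2, X_2=(-4, -4)
t=2: X=(-4, -4), d=0 → +e1, X_3=(-3, -4)
t=3: X=(-3, -4), d=2 → +e2, X_4=(-3, -3)
t=4: X=(-3, -3), d=1 → -e1, X_5=(-4, -3)
t=5: X=(-4, -3), d=0 → +e1, X_6=(-3, -3)
t=6: X=(-3, -3), d=0 → +e1, X_7=(-2, -3)
t=7: X=(-2, -3), d=0 → +e1, X_8=(-1, -3)
t=8: X=(-1, -3), d=1 → -e1, X_9=(-2, -3)
t=9: X=(-2, -3), d=1 → -e1, X_10=(-3, -3)
t=10: X=(-3, -3), d=2 → +e2, X_11=(-3, -2)
t=11: X=(-3, -2), d=3 → -e2, X_12=(-3, -3)
t=12: X=(-3, -3), d=0 → +e1, X_13=(-2, -3)
t=13: X=(-2, -3), d=0 → +e1, X_14=(-1, -3)


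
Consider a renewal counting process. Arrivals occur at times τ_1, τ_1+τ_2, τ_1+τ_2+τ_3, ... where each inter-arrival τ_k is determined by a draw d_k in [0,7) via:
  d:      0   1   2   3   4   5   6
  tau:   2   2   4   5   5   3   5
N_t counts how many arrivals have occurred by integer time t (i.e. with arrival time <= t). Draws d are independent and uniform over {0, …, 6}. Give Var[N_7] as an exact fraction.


41726/117649

Inter-arrival values over d=0..6: [2, 2, 4, 5, 5, 3, 5]
Each d has probability 1/7, so the pmf of τ is: f(2) = 2/7, f(3) = 1/7, f(4) = 1/7, f(5) = 3/7
Let p_n(j) = P(N_n = j), with p_0 = [1]. Condition on τ_1: p_n(0) = P(τ > n), and for j >= 1, p_n(j) = Σ_{k<=n} f(k)·p_{n−k}(j−1)
p_1 = [1]  (j = 0)
p_2 = [5/7, 2/7]  (j = 0..1)
p_3 = [4/7, 3/7]  (j = 0..1)
p_4 = [3/7, 24/49, 4/49]  (j = 0..2)
p_5 = [0, 41/49, 8/49]  (j = 0..2)
p_6 = [0, 36/49, 83/343, 8/343]  (j = 0..3)
p_7 = [0, 22/49, 169/343, 20/343]  (j = 0..3)
E[N_7] = Σ j·p_7(j) = 552/343;  E[N_7²] = Σ j²·p_7(j) = 1010/343
Var[N_7] = 1010/343 − (552/343)² = 41726/117649


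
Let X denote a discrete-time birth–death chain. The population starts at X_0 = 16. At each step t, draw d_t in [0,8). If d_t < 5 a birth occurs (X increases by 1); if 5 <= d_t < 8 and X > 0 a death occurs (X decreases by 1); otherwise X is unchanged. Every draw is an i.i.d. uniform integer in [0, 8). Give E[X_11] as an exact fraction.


75/4

X can drop by at most 1 per step and X_0 = 16 > T = 11, so X_t >= 16 − t >= 5 > 0 for every t <= 11: the floor at 0 (the 'and X > 0' condition) never binds. Hence X_11 = X_0 + Σ_{t<11} Y_t with i.i.d. increments Y_t = y(d_t) ∈ {+1, −1, 0}.
Outcome values over d=0..7: [1, 1, 1, 1, 1, -1, -1, -1]
Σy = 2, Σy² = 8, M = 8
μ = 2/8 = 1/4,  σ² = 8/8 − (1/4)² = 15/16
E[X_11] = 16 + 11·(1/4) = 75/4


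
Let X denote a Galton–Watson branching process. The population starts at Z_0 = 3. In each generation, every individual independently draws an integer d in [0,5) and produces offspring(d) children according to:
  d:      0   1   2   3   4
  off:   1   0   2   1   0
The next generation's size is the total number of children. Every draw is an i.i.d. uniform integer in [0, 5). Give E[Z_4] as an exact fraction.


Outcome values over d=0..4: [1, 0, 2, 1, 0]
Σy = 4, Σy² = 6, M = 5
μ = 4/5 = 4/5,  σ² = 6/5 − (4/5)² = 14/25
E[Z_0] = 3
E[Z_1] = 4/5·E[Z_0] = 12/5
E[Z_2] = 4/5·E[Z_1] = 48/25
E[Z_3] = 4/5·E[Z_2] = 192/125
E[Z_4] = 4/5·E[Z_3] = 768/625

768/625


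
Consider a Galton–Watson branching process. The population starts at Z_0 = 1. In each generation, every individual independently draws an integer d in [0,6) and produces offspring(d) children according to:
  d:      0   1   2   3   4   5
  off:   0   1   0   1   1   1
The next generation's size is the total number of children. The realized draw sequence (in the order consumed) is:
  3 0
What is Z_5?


gen 0: Z_0=1, draws=[3], offspring=[1], Z_1=1
gen 1: Z_1=1, draws=[0], offspring=[0], Z_2=0
gen 2: Z_2=0, draws=[], offspring=[], Z_3=0
gen 3: Z_3=0, draws=[], offspring=[], Z_4=0
gen 4: Z_4=0, draws=[], offspring=[], Z_5=0

0


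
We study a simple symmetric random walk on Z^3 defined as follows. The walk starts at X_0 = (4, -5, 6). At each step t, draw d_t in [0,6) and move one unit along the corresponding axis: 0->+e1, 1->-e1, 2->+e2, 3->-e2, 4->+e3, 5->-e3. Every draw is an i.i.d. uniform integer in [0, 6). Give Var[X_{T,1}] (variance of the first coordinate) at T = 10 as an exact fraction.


Outcome values over d=0..5: [1, -1, 0, 0, 0, 0]
Σy = 0, Σy² = 2, M = 6
μ = 0/6 = 0,  σ² = 2/6 − (0)² = 1/3
Independent increments: Var[X_10] = 10·σ² = 10·(1/3) = 10/3

10/3


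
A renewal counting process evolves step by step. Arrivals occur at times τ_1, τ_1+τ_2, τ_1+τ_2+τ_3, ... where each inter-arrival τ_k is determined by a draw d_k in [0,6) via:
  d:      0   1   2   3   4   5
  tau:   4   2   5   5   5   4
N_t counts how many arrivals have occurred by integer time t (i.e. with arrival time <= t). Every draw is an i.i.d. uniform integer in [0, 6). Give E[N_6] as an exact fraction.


247/216

Inter-arrival values over d=0..5: [4, 2, 5, 5, 5, 4]
Each d has probability 1/6, so the pmf of τ is: f(2) = 1/6, f(4) = 1/3, f(5) = 1/2
Renewal equation for m(n) = E[N_n]: condition on τ_1 = k (if k <= n, one arrival plus a fresh copy on the remaining n−k steps): m(n) = F(n) + Σ_{k<=n} f(k)·m(n−k), where F(n) = P(τ <= n) and m(0) = 0
m(1) = F(1) = 0
m(2) = F(2) = 1/6
m(3) = F(3) = 1/6
m(4) = F(4) + f(2)·m(2) = 1/2 + 1/6·1/6 = 19/36
m(5) = F(5) + f(2)·m(3) = 1 + 1/6·1/6 = 37/36
m(6) = F(6) + f(2)·m(4) + f(4)·m(2) = 1 + 1/6·19/36 + 1/3·1/6 = 247/216
E[N_6] = m(6) = 247/216


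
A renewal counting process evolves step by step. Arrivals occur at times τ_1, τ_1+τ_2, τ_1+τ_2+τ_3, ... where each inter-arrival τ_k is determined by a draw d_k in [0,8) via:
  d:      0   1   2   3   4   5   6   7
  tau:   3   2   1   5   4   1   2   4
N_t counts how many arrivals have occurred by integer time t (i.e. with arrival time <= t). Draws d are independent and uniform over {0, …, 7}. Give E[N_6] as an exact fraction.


Inter-arrival values over d=0..7: [3, 2, 1, 5, 4, 1, 2, 4]
Each d has probability 1/8, so the pmf of τ is: f(1) = 1/4, f(2) = 1/4, f(3) = 1/8, f(4) = 1/4, f(5) = 1/8
Renewal equation for m(n) = E[N_n]: condition on τ_1 = k (if k <= n, one arrival plus a fresh copy on the remaining n−k steps): m(n) = F(n) + Σ_{k<=n} f(k)·m(n−k), where F(n) = P(τ <= n) and m(0) = 0
m(1) = F(1) = 1/4
m(2) = F(2) + f(1)·m(1) = 1/2 + 1/4·1/4 = 9/16
m(3) = F(3) + f(1)·m(2) + f(2)·m(1) = 5/8 + 1/4·9/16 + 1/4·1/4 = 53/64
m(4) = F(4) + f(1)·m(3) + f(2)·m(2) + f(3)·m(1) = 7/8 + 1/4·53/64 + 1/4·9/16 + 1/8·1/4 = 321/256
m(5) = F(5) + f(1)·m(4) + f(2)·m(3) + f(3)·m(2) + f(4)·m(1) = 1 + 1/4·321/256 + 1/4·53/64 + 1/8·9/16 + 1/4·1/4 = 1693/1024
m(6) = F(6) + f(1)·m(5) + f(2)·m(4) + f(3)·m(3) + f(4)·m(2) + f(5)·m(1) = 1 + 1/4·1693/1024 + 1/4·321/256 + 1/8·53/64 + 1/4·9/16 + 1/8·1/4 = 8201/4096
E[N_6] = m(6) = 8201/4096

8201/4096


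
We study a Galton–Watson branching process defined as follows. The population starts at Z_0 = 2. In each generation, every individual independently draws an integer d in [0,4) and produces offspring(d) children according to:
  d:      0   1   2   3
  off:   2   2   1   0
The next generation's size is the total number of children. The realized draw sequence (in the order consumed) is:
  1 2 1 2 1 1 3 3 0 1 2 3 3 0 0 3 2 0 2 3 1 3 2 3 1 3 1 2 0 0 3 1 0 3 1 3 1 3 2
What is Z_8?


7

gen 0: Z_0=2, draws=[1, 2], offspring=[2, 1], Z_1=3
gen 1: Z_1=3, draws=[1, 2, 1], offspring=[2, 1, 2], Z_2=5
gen 2: Z_2=5, draws=[1, 3, 3, 0, 1], offspring=[2, 0, 0, 2, 2], Z_3=6
gen 3: Z_3=6, draws=[2, 3, 3, 0, 0, 3], offspring=[1, 0, 0, 2, 2, 0], Z_4=5
gen 4: Z_4=5, draws=[2, 0, 2, 3, 1], offspring=[1, 2, 1, 0, 2], Z_5=6
gen 5: Z_5=6, draws=[3, 2, 3, 1, 3, 1], offspring=[0, 1, 0, 2, 0, 2], Z_6=5
gen 6: Z_6=5, draws=[2, 0, 0, 3, 1], offspring=[1, 2, 2, 0, 2], Z_7=7
gen 7: Z_7=7, draws=[0, 3, 1, 3, 1, 3, 2], offspring=[2, 0, 2, 0, 2, 0, 1], Z_8=7


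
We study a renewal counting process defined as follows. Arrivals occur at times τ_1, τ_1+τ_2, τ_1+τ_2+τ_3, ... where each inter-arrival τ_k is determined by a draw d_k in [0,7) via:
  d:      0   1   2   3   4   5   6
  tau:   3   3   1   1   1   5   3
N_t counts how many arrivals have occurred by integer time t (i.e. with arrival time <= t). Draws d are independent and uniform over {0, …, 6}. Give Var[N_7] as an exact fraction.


824321104836/678223072849

Inter-arrival values over d=0..6: [3, 3, 1, 1, 1, 5, 3]
Each d has probability 1/7, so the pmf of τ is: f(1) = 3/7, f(3) = 3/7, f(5) = 1/7
Let p_n(j) = P(N_n = j), with p_0 = [1]. Condition on τ_1: p_n(0) = P(τ > n), and for j >= 1, p_n(j) = Σ_{k<=n} f(k)·p_{n−k}(j−1)
p_1 = [4/7, 3/7]  (j = 0..1)
p_2 = [4/7, 12/49, 9/49]  (j = 0..2)
p_3 = [1/7, 33/49, 36/343, 27/343]  (j = 0..3)
p_4 = [1/7, 15/49, 162/343, 108/2401, 81/2401]  (j = 0..4)
p_5 = [0, 22/49, 81/343, 675/2401, 324/16807, 243/16807]  (j = 0..5)
p_6 = [0, 1/7, 186/343, 351/2401, 2592/16807, 972/117649, 729/117649]  (j = 0..6)
p_7 = [0, 1/7, 78/343, 1107/2401, 1377/16807, 9477/117649, 2916/823543, 2187/823543]  (j = 0..7)
E[N_7] = Σ j·p_7(j) = 2265700/823543;  E[N_7²] = Σ j²·p_7(j) = 7234252/823543
Var[N_7] = 7234252/823543 − (2265700/823543)² = 824321104836/678223072849


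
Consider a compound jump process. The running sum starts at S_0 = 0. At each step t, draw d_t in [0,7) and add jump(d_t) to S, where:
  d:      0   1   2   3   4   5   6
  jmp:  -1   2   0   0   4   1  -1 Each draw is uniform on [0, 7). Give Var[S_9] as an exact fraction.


Outcome values over d=0..6: [-1, 2, 0, 0, 4, 1, -1]
Σy = 5, Σy² = 23, M = 7
μ = 5/7 = 5/7,  σ² = 23/7 − (5/7)² = 136/49
Independent increments: Var[S_9] = 9·σ² = 9·(136/49) = 1224/49

1224/49


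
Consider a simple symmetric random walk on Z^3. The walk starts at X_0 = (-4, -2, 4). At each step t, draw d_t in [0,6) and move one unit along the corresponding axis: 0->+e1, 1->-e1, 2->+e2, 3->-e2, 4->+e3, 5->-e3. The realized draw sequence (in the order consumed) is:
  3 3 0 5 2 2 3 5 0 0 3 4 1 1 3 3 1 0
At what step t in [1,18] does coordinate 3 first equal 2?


8

t=0: X=(-4, -2, 4), d=3 → -e2, X_1=(-4, -3, 4)
t=1: X=(-4, -3, 4), d=3 → -e2, X_2=(-4, -4, 4)
t=2: X=(-4, -4, 4), d=0 → +e1, X_3=(-3, -4, 4)
t=3: X=(-3, -4, 4), d=5 → -e3, X_4=(-3, -4, 3)
t=4: X=(-3, -4, 3), d=2 → +e2, X_5=(-3, -3, 3)
t=5: X=(-3, -3, 3), d=2 → +e2, X_6=(-3, -2, 3)
t=6: X=(-3, -2, 3), d=3 → -e2, X_7=(-3, -3, 3)
t=7: X=(-3, -3, 3), d=5 → -e3, X_8=(-3, -3, 2)
t=8: X=(-3, -3, 2), d=0 → +e1, X_9=(-2, -3, 2)
t=9: X=(-2, -3, 2), d=0 → +e1, X_10=(-1, -3, 2)
t=10: X=(-1, -3, 2), d=3 → -e2, X_11=(-1, -4, 2)
t=11: X=(-1, -4, 2), d=4 → +e3, X_12=(-1, -4, 3)
t=12: X=(-1, -4, 3), d=1 → -e1, X_13=(-2, -4, 3)
t=13: X=(-2, -4, 3), d=1 → -e1, X_14=(-3, -4, 3)
t=14: X=(-3, -4, 3), d=3 → -e2, X_15=(-3, -5, 3)
t=15: X=(-3, -5, 3), d=3 → -e2, X_16=(-3, -6, 3)
t=16: X=(-3, -6, 3), d=1 → -e1, X_17=(-4, -6, 3)
t=17: X=(-4, -6, 3), d=0 → +e1, X_18=(-3, -6, 3)


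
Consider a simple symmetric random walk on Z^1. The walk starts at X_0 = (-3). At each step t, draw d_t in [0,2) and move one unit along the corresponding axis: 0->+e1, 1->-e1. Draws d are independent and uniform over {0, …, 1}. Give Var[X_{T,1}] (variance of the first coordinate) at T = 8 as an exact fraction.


Outcome values over d=0..1: [1, -1]
Σy = 0, Σy² = 2, M = 2
μ = 0/2 = 0,  σ² = 2/2 − (0)² = 1
Independent increments: Var[X_8] = 8·σ² = 8·(1) = 8

8


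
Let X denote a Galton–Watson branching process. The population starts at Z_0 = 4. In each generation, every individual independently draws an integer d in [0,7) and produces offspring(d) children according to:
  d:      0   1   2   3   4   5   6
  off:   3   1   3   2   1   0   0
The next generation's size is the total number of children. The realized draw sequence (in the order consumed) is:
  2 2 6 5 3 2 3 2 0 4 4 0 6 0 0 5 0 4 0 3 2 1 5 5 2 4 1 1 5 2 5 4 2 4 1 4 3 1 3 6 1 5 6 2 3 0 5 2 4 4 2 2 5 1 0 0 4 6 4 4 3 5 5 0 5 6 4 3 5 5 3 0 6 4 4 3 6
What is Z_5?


gen 0: Z_0=4, draws=[2, 2, 6, 5], offspring=[3, 3, 0, 0], Z_1=6
gen 1: Z_1=6, draws=[3, 2, 3, 2, 0, 4], offspring=[2, 3, 2, 3, 3, 1], Z_2=14
gen 2: Z_2=14, draws=[4, 0, 6, 0, 0, 5, 0, 4, 0, 3, 2, 1, 5, 5], offspring=[1, 3, 0, 3, 3, 0, 3, 1, 3, 2, 3, 1, 0, 0], Z_3=23
gen 3: Z_3=23, draws=[2, 4, 1, 1, 5, 2, 5, 4, 2, 4, 1, 4, 3, 1, 3, 6, 1, 5, 6, 2, 3, 0, 5], offspring=[3, 1, 1, 1, 0, 3, 0, 1, 3, 1, 1, 1, 2, 1, 2, 0, 1, 0, 0, 3, 2, 3, 0], Z_4=30
gen 4: Z_4=30, draws=[2, 4, 4, 2, 2, 5, 1, 0, 0, 4, 6, 4, 4, 3, 5, 5, 0, 5, 6, 4, 3, 5, 5, 3, 0, 6, 4, 4, 3, 6], offspring=[3, 1, 1, 3, 3, 0, 1, 3, 3, 1, 0, 1, 1, 2, 0, 0, 3, 0, 0, 1, 2, 0, 0, 2, 3, 0, 1, 1, 2, 0], Z_5=38

38


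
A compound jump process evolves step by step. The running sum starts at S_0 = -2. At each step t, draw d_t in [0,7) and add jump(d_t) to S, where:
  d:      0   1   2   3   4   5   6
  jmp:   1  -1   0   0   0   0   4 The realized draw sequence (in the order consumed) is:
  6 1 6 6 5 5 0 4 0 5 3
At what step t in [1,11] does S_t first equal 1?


t=0: S=-2, d=6, jump=4, S_1=2
t=1: S=2, d=1, jump=-1, S_2=1
t=2: S=1, d=6, jump=4, S_3=5
t=3: S=5, d=6, jump=4, S_4=9
t=4: S=9, d=5, jump=0, S_5=9
t=5: S=9, d=5, jump=0, S_6=9
t=6: S=9, d=0, jump=1, S_7=10
t=7: S=10, d=4, jump=0, S_8=10
t=8: S=10, d=0, jump=1, S_9=11
t=9: S=11, d=5, jump=0, S_10=11
t=10: S=11, d=3, jump=0, S_11=11

2


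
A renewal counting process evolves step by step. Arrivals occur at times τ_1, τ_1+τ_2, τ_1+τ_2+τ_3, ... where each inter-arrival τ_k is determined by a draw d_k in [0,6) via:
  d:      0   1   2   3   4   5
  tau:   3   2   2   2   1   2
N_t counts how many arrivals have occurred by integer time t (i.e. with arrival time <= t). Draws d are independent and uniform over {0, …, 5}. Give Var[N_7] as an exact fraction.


29457413519/78364164096

Inter-arrival values over d=0..5: [3, 2, 2, 2, 1, 2]
Each d has probability 1/6, so the pmf of τ is: f(1) = 1/6, f(2) = 2/3, f(3) = 1/6
Let p_n(j) = P(N_n = j), with p_0 = [1]. Condition on τ_1: p_n(0) = P(τ > n), and for j >= 1, p_n(j) = Σ_{k<=n} f(k)·p_{n−k}(j−1)
p_1 = [5/6, 1/6]  (j = 0..1)
p_2 = [1/6, 29/36, 1/36]  (j = 0..2)
p_3 = [0, 3/4, 53/216, 1/216]  (j = 0..3)
p_4 = [0, 1/4, 149/216, 77/1296, 1/1296]  (j = 0..4)
p_5 = [0, 1/36, 73/108, 367/1296, 101/7776, 1/7776]  (j = 0..5)
p_6 = [0, 0, 8/27, 265/432, 227/2592, 125/46656, 1/46656]  (j = 0..6)
p_7 = [0, 0, 13/216, 797/1296, 65/216, 1091/46656, 149/279936, 1/279936]  (j = 0..7)
E[N_7] = Σ j·p_7(j) = 920743/279936;  E[N_7²] = Σ j²·p_7(j) = 3133663/279936
Var[N_7] = 3133663/279936 − (920743/279936)² = 29457413519/78364164096


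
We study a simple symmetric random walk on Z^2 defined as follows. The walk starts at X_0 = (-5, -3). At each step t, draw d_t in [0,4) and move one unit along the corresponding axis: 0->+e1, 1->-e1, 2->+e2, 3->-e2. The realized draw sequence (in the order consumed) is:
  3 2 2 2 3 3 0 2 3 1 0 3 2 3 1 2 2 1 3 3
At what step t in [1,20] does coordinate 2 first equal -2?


3

t=0: X=(-5, -3), d=3 → -e2, X_1=(-5, -4)
t=1: X=(-5, -4), d=2 → +e2, X_2=(-5, -3)
t=2: X=(-5, -3), d=2 → +e2, X_3=(-5, -2)
t=3: X=(-5, -2), d=2 → +e2, X_4=(-5, -1)
t=4: X=(-5, -1), d=3 → -e2, X_5=(-5, -2)
t=5: X=(-5, -2), d=3 → -e2, X_6=(-5, -3)
t=6: X=(-5, -3), d=0 → +e1, X_7=(-4, -3)
t=7: X=(-4, -3), d=2 → +e2, X_8=(-4, -2)
t=8: X=(-4, -2), d=3 → -e2, X_9=(-4, -3)
t=9: X=(-4, -3), d=1 → -e1, X_10=(-5, -3)
t=10: X=(-5, -3), d=0 → +e1, X_11=(-4, -3)
t=11: X=(-4, -3), d=3 → -e2, X_12=(-4, -4)
t=12: X=(-4, -4), d=2 → +e2, X_13=(-4, -3)
t=13: X=(-4, -3), d=3 → -e2, X_14=(-4, -4)
t=14: X=(-4, -4), d=1 → -e1, X_15=(-5, -4)
t=15: X=(-5, -4), d=2 → +e2, X_16=(-5, -3)
t=16: X=(-5, -3), d=2 → +e2, X_17=(-5, -2)
t=17: X=(-5, -2), d=1 → -e1, X_18=(-6, -2)
t=18: X=(-6, -2), d=3 → -e2, X_19=(-6, -3)
t=19: X=(-6, -3), d=3 → -e2, X_20=(-6, -4)


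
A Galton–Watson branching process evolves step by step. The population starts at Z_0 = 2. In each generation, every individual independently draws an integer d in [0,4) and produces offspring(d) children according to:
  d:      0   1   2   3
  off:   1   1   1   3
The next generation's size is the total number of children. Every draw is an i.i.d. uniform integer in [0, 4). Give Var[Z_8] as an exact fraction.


Outcome values over d=0..3: [1, 1, 1, 3]
Σy = 6, Σy² = 12, M = 4
μ = 6/4 = 3/2,  σ² = 12/4 − (3/2)² = 3/4
V_0 = 0, E_0 = 2
V_1 = 3/4·E_0 + (3/2)²·V_0 = 3/2;  E_1 = 3
V_2 = 3/4·E_1 + (3/2)²·V_1 = 45/8;  E_2 = 9/2
V_3 = 3/4·E_2 + (3/2)²·V_2 = 513/32;  E_3 = 27/4
V_4 = 3/4·E_3 + (3/2)²·V_3 = 5265/128;  E_4 = 81/8
V_5 = 3/4·E_4 + (3/2)²·V_4 = 51273/512;  E_5 = 243/16
V_6 = 3/4·E_5 + (3/2)²·V_5 = 484785/2048;  E_6 = 729/32
V_7 = 3/4·E_6 + (3/2)²·V_6 = 4503033/8192;  E_7 = 2187/64
V_8 = 3/4·E_7 + (3/2)²·V_7 = 41367105/32768;  E_8 = 6561/128

41367105/32768


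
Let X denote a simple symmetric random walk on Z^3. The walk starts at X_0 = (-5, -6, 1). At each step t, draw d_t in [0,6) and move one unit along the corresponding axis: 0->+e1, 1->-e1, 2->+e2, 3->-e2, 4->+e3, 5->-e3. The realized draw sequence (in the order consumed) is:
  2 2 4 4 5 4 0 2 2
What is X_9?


t=0: X=(-5, -6, 1), d=2 → +e2, X_1=(-5, -5, 1)
t=1: X=(-5, -5, 1), d=2 → +e2, X_2=(-5, -4, 1)
t=2: X=(-5, -4, 1), d=4 → +e3, X_3=(-5, -4, 2)
t=3: X=(-5, -4, 2), d=4 → +e3, X_4=(-5, -4, 3)
t=4: X=(-5, -4, 3), d=5 → -e3, X_5=(-5, -4, 2)
t=5: X=(-5, -4, 2), d=4 → +e3, X_6=(-5, -4, 3)
t=6: X=(-5, -4, 3), d=0 → +e1, X_7=(-4, -4, 3)
t=7: X=(-4, -4, 3), d=2 → +e2, X_8=(-4, -3, 3)
t=8: X=(-4, -3, 3), d=2 → +e2, X_9=(-4, -2, 3)

(-4, -2, 3)


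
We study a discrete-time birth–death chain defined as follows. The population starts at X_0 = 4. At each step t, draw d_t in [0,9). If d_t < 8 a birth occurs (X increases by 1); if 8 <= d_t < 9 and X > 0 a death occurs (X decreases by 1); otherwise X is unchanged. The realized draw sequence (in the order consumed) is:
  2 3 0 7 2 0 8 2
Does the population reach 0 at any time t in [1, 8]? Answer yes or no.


no

t=0: X=4, d=2 → birth, X_1=5
t=1: X=5, d=3 → birth, X_2=6
t=2: X=6, d=0 → birth, X_3=7
t=3: X=7, d=7 → birth, X_4=8
t=4: X=8, d=2 → birth, X_5=9
t=5: X=9, d=0 → birth, X_6=10
t=6: X=10, d=8 → death, X_7=9
t=7: X=9, d=2 → birth, X_8=10


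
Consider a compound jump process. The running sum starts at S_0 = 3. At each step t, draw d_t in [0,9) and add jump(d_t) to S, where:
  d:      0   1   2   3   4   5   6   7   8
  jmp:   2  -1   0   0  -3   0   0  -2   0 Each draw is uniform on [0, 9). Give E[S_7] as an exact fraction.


Outcome values over d=0..8: [2, -1, 0, 0, -3, 0, 0, -2, 0]
Σy = -4, Σy² = 18, M = 9
μ = -4/9 = -4/9,  σ² = 18/9 − (-4/9)² = 146/81
E[S_7] = 3 + 7·(-4/9) = -1/9

-1/9


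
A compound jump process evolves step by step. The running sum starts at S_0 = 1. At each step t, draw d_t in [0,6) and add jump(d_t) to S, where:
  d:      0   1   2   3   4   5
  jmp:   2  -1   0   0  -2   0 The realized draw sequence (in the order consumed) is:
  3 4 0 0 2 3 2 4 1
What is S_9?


0

t=0: S=1, d=3, jump=0, S_1=1
t=1: S=1, d=4, jump=-2, S_2=-1
t=2: S=-1, d=0, jump=2, S_3=1
t=3: S=1, d=0, jump=2, S_4=3
t=4: S=3, d=2, jump=0, S_5=3
t=5: S=3, d=3, jump=0, S_6=3
t=6: S=3, d=2, jump=0, S_7=3
t=7: S=3, d=4, jump=-2, S_8=1
t=8: S=1, d=1, jump=-1, S_9=0


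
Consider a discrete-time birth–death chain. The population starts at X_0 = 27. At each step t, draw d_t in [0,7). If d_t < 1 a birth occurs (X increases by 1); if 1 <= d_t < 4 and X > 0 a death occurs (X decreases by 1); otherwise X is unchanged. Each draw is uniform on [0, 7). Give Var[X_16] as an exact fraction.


384/49

X can drop by at most 1 per step and X_0 = 27 > T = 16, so X_t >= 27 − t >= 11 > 0 for every t <= 16: the floor at 0 (the 'and X > 0' condition) never binds. Hence X_16 = X_0 + Σ_{t<16} Y_t with i.i.d. increments Y_t = y(d_t) ∈ {+1, −1, 0}.
Outcome values over d=0..6: [1, -1, -1, -1, 0, 0, 0]
Σy = -2, Σy² = 4, M = 7
μ = -2/7 = -2/7,  σ² = 4/7 − (-2/7)² = 24/49
Independent increments: Var[X_16] = 16·σ² = 16·(24/49) = 384/49


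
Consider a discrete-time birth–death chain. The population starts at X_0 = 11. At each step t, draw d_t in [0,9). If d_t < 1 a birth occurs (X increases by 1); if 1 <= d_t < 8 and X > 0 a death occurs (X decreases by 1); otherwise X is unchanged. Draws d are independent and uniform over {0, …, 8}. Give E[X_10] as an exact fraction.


X can drop by at most 1 per step and X_0 = 11 > T = 10, so X_t >= 11 − t >= 1 > 0 for every t <= 10: the floor at 0 (the 'and X > 0' condition) never binds. Hence X_10 = X_0 + Σ_{t<10} Y_t with i.i.d. increments Y_t = y(d_t) ∈ {+1, −1, 0}.
Outcome values over d=0..8: [1, -1, -1, -1, -1, -1, -1, -1, 0]
Σy = -6, Σy² = 8, M = 9
μ = -6/9 = -2/3,  σ² = 8/9 − (-2/3)² = 4/9
E[X_10] = 11 + 10·(-2/3) = 13/3

13/3
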